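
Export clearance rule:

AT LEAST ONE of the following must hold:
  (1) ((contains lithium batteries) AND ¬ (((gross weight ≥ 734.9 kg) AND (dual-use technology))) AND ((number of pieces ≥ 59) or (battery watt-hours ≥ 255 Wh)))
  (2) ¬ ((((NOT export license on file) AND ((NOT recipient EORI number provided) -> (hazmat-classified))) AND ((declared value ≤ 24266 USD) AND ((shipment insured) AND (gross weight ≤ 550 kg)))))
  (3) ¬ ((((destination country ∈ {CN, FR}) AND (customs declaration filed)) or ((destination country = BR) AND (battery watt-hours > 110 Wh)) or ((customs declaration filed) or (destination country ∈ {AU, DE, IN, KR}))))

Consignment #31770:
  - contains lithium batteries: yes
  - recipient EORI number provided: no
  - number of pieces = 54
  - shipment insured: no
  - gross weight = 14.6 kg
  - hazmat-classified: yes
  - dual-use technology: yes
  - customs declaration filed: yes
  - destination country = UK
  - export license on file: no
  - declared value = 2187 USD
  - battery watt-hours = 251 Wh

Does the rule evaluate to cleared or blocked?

Atomic conditions:
  contains lithium batteries: yes → true
  gross weight ≥ 734.9 kg: 14.6 ≥ 734.9 is false
  dual-use technology: yes → true
  number of pieces ≥ 59: 54 ≥ 59 is false
  battery watt-hours ≥ 255 Wh: 251 ≥ 255 is false
  NOT export license on file: no → true
  NOT recipient EORI number provided: no → true
  hazmat-classified: yes → true
  declared value ≤ 24266 USD: 2187 ≤ 24266 is true
  shipment insured: no → false
  gross weight ≤ 550 kg: 14.6 ≤ 550 is true
  destination country ∈ {CN, FR}: UK is not in the set → false
  customs declaration filed: yes → true
  destination country = BR: UK == BR is false
  battery watt-hours > 110 Wh: 251 > 110 is true
  destination country ∈ {AU, DE, IN, KR}: UK is not in the set → false
Combine:
[1.2.1] false AND true = false
[1.2] NOT false = true
[1.3] false OR false = false
[1] true AND true AND false = false
[2.1.1.2] true → true = true
[2.1.1] true AND true = true
[2.1.2.2] false AND true = false
[2.1.2] true AND false = false
[2.1] true AND false = false
[2] NOT false = true
[3.1.1] false AND true = false
[3.1.2] false AND true = false
[3.1.3] true OR false = true
[3.1] false OR false OR true = true
[3] NOT true = false
[root] false OR true OR false = true
Overall: true → cleared

Cleared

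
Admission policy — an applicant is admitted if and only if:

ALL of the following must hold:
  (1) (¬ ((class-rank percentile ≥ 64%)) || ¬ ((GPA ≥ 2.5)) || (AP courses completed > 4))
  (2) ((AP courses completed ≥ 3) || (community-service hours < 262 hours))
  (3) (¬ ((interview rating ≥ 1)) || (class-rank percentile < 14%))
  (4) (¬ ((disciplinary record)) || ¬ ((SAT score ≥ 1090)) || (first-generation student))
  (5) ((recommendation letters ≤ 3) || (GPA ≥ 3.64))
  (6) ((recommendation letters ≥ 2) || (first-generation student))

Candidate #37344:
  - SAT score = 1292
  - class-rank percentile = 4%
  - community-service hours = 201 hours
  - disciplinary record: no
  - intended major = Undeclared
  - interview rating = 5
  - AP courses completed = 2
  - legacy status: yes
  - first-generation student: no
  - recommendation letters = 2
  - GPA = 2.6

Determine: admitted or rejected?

Admitted

Atomic conditions:
  class-rank percentile ≥ 64%: 4 ≥ 64 is false
  GPA ≥ 2.5: 2.6 ≥ 2.5 is true
  AP courses completed > 4: 2 > 4 is false
  AP courses completed ≥ 3: 2 ≥ 3 is false
  community-service hours < 262 hours: 201 < 262 is true
  interview rating ≥ 1: 5 ≥ 1 is true
  class-rank percentile < 14%: 4 < 14 is true
  disciplinary record: no → false
  SAT score ≥ 1090: 1292 ≥ 1090 is true
  first-generation student: no → false
  recommendation letters ≤ 3: 2 ≤ 3 is true
  GPA ≥ 3.64: 2.6 ≥ 3.64 is false
  recommendation letters ≥ 2: 2 ≥ 2 is true
Combine:
[1.1] NOT false = true
[1.2] NOT true = false
[1] true OR false OR false = true
[2] false OR true = true
[3.1] NOT true = false
[3] false OR true = true
[4.1] NOT false = true
[4.2] NOT true = false
[4] true OR false OR false = true
[5] true OR false = true
[6] true OR false = true
[root] true AND true AND true AND true AND true AND true = true
Overall: true → admitted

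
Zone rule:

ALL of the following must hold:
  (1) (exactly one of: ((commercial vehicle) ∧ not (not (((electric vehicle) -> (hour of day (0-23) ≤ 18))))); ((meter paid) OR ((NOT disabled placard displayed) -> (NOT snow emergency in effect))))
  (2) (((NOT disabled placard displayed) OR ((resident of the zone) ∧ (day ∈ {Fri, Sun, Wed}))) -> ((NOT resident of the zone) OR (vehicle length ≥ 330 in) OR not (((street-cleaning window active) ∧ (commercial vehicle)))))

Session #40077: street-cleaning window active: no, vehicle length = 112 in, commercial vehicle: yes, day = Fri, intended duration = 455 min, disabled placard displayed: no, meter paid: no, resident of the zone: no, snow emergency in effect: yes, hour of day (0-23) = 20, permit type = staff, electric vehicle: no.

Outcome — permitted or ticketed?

Permitted

Atomic conditions:
  commercial vehicle: yes → true
  electric vehicle: no → false
  hour of day (0-23) ≤ 18: 20 ≤ 18 is false
  meter paid: no → false
  NOT disabled placard displayed: no → true
  NOT snow emergency in effect: yes → false
  resident of the zone: no → false
  day ∈ {Fri, Sun, Wed}: Fri is in the set → true
  NOT resident of the zone: no → true
  vehicle length ≥ 330 in: 112 ≥ 330 is false
  street-cleaning window active: no → false
Combine:
[1.1.2.1.1] false → false (antecedent false ⇒ implication holds) = true
[1.1.2.1] NOT true = false
[1.1.2] NOT false = true
[1.1] true AND true = true
[1.2.2] true → false = false
[1.2] false OR false = false
[1] exactly-one(true, false) = true
[2.1.2] false AND true = false
[2.1] true OR false = true
[2.2.3.1] false AND true = false
[2.2.3] NOT false = true
[2.2] true OR false OR true = true
[2] true → true = true
[root] true AND true = true
Overall: true → permitted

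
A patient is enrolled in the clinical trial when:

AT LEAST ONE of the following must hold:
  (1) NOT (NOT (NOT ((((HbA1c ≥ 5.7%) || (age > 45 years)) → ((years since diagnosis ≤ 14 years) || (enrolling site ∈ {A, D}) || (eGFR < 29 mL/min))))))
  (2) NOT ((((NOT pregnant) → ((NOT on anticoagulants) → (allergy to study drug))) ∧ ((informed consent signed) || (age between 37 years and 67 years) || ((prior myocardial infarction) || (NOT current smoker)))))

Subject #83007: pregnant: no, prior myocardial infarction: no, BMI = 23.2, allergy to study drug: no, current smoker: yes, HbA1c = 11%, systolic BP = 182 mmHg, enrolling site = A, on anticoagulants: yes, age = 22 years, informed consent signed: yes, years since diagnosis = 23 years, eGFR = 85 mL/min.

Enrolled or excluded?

Excluded

Atomic conditions:
  HbA1c ≥ 5.7%: 11 ≥ 5.7 is true
  age > 45 years: 22 > 45 is false
  years since diagnosis ≤ 14 years: 23 ≤ 14 is false
  enrolling site ∈ {A, D}: A is in the set → true
  eGFR < 29 mL/min: 85 < 29 is false
  NOT pregnant: no → true
  NOT on anticoagulants: yes → false
  allergy to study drug: no → false
  informed consent signed: yes → true
  age between 37 years and 67 years: 22 in [37, 67] is false
  prior myocardial infarction: no → false
  NOT current smoker: yes → false
Combine:
[1.1.1.1.1] true OR false = true
[1.1.1.1.2] false OR true OR false = true
[1.1.1.1] true → true = true
[1.1.1] NOT true = false
[1.1] NOT false = true
[1] NOT true = false
[2.1.1.2] false → false (antecedent false ⇒ implication holds) = true
[2.1.1] true → true = true
[2.1.2.3] false OR false = false
[2.1.2] true OR false OR false = true
[2.1] true AND true = true
[2] NOT true = false
[root] false OR false = false
Overall: false → excluded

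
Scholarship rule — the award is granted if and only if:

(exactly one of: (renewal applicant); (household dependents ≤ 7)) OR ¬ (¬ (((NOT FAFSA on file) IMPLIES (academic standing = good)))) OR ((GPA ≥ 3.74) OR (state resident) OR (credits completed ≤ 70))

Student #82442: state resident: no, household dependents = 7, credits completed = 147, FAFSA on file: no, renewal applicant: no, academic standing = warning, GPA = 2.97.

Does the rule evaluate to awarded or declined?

Atomic conditions:
  renewal applicant: no → false
  household dependents ≤ 7: 7 ≤ 7 is true
  NOT FAFSA on file: no → true
  academic standing = good: warning == good is false
  GPA ≥ 3.74: 2.97 ≥ 3.74 is false
  state resident: no → false
  credits completed ≤ 70: 147 ≤ 70 is false
Combine:
[1] exactly-one(false, true) = true
[2.1.1] true → false = false
[2.1] NOT false = true
[2] NOT true = false
[3] false OR false OR false = false
[root] true OR false OR false = true
Overall: true → awarded

Awarded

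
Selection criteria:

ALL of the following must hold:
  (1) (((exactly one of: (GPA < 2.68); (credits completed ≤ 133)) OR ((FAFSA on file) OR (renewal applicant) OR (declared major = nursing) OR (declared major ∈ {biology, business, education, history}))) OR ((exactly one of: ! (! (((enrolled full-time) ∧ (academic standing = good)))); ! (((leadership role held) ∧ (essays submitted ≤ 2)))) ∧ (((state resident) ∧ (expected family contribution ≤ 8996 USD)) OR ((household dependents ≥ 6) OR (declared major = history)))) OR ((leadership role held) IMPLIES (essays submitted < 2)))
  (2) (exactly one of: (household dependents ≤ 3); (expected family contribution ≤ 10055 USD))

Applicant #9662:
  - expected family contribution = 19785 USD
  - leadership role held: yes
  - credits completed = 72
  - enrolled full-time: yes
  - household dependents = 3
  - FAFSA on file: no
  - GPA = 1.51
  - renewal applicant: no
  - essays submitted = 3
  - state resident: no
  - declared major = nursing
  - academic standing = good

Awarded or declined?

Atomic conditions:
  GPA < 2.68: 1.51 < 2.68 is true
  credits completed ≤ 133: 72 ≤ 133 is true
  FAFSA on file: no → false
  renewal applicant: no → false
  declared major = nursing: nursing == nursing is true
  declared major ∈ {biology, business, education, history}: nursing is not in the set → false
  enrolled full-time: yes → true
  academic standing = good: good == good is true
  leadership role held: yes → true
  essays submitted ≤ 2: 3 ≤ 2 is false
  state resident: no → false
  expected family contribution ≤ 8996 USD: 19785 ≤ 8996 is false
  household dependents ≥ 6: 3 ≥ 6 is false
  declared major = history: nursing == history is false
  essays submitted < 2: 3 < 2 is false
  household dependents ≤ 3: 3 ≤ 3 is true
  expected family contribution ≤ 10055 USD: 19785 ≤ 10055 is false
Combine:
[1.1.1] exactly-one(true, true) = false
[1.1.2] false OR false OR true OR false = true
[1.1] false OR true = true
[1.2.1.1.1.1] true AND true = true
[1.2.1.1.1] NOT true = false
[1.2.1.1] NOT false = true
[1.2.1.2.1] true AND false = false
[1.2.1.2] NOT false = true
[1.2.1] exactly-one(true, true) = false
[1.2.2.1] false AND false = false
[1.2.2.2] false OR false = false
[1.2.2] false OR false = false
[1.2] false AND false = false
[1.3] true → false = false
[1] true OR false OR false = true
[2] exactly-one(true, false) = true
[root] true AND true = true
Overall: true → awarded

Awarded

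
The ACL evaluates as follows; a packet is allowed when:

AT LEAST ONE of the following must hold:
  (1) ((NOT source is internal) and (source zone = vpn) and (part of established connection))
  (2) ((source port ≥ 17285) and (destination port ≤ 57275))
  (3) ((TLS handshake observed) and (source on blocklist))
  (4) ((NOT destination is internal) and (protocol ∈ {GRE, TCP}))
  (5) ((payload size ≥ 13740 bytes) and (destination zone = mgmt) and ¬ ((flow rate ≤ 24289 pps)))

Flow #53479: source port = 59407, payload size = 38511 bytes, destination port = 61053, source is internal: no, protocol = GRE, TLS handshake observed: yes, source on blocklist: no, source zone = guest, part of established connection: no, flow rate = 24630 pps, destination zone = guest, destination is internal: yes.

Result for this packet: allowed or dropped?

Dropped

Atomic conditions:
  NOT source is internal: no → true
  source zone = vpn: guest == vpn is false
  part of established connection: no → false
  source port ≥ 17285: 59407 ≥ 17285 is true
  destination port ≤ 57275: 61053 ≤ 57275 is false
  TLS handshake observed: yes → true
  source on blocklist: no → false
  NOT destination is internal: yes → false
  protocol ∈ {GRE, TCP}: GRE is in the set → true
  payload size ≥ 13740 bytes: 38511 ≥ 13740 is true
  destination zone = mgmt: guest == mgmt is false
  flow rate ≤ 24289 pps: 24630 ≤ 24289 is false
Combine:
[1] true AND false AND false = false
[2] true AND false = false
[3] true AND false = false
[4] false AND true = false
[5.3] NOT false = true
[5] true AND false AND true = false
[root] false OR false OR false OR false OR false = false
Overall: false → dropped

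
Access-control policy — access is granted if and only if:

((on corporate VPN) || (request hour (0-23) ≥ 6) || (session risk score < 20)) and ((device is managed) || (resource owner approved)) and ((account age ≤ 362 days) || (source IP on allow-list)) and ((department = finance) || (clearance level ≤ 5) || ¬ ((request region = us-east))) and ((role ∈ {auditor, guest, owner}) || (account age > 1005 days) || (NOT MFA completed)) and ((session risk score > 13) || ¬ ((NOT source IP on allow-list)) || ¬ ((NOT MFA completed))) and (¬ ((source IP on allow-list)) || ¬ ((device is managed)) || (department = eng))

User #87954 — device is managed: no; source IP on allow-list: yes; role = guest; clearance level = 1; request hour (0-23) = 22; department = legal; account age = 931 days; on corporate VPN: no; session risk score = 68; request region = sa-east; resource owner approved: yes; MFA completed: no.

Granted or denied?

Granted

Atomic conditions:
  on corporate VPN: no → false
  request hour (0-23) ≥ 6: 22 ≥ 6 is true
  session risk score < 20: 68 < 20 is false
  device is managed: no → false
  resource owner approved: yes → true
  account age ≤ 362 days: 931 ≤ 362 is false
  source IP on allow-list: yes → true
  department = finance: legal == finance is false
  clearance level ≤ 5: 1 ≤ 5 is true
  request region = us-east: sa-east == us-east is false
  role ∈ {auditor, guest, owner}: guest is in the set → true
  account age > 1005 days: 931 > 1005 is false
  NOT MFA completed: no → true
  session risk score > 13: 68 > 13 is true
  NOT source IP on allow-list: yes → false
  department = eng: legal == eng is false
Combine:
[1] false OR true OR false = true
[2] false OR true = true
[3] false OR true = true
[4.3] NOT false = true
[4] false OR true OR true = true
[5] true OR false OR true = true
[6.2] NOT false = true
[6.3] NOT true = false
[6] true OR true OR false = true
[7.1] NOT true = false
[7.2] NOT false = true
[7] false OR true OR false = true
[root] true AND true AND true AND true AND true AND true AND true = true
Overall: true → granted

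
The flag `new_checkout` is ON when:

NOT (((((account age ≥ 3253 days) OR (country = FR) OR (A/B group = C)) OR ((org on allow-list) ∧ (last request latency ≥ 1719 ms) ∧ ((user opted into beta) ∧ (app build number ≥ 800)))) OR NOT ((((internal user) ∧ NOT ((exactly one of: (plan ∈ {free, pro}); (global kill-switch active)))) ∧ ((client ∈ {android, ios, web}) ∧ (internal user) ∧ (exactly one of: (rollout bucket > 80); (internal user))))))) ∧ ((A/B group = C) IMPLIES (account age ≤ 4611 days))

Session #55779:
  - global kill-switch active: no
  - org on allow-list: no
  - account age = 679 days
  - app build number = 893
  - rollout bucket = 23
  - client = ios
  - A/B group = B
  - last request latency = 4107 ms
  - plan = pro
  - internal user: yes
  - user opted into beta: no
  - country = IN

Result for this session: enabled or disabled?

Atomic conditions:
  account age ≥ 3253 days: 679 ≥ 3253 is false
  country = FR: IN == FR is false
  A/B group = C: B == C is false
  org on allow-list: no → false
  last request latency ≥ 1719 ms: 4107 ≥ 1719 is true
  user opted into beta: no → false
  app build number ≥ 800: 893 ≥ 800 is true
  internal user: yes → true
  plan ∈ {free, pro}: pro is in the set → true
  global kill-switch active: no → false
  client ∈ {android, ios, web}: ios is in the set → true
  rollout bucket > 80: 23 > 80 is false
  account age ≤ 4611 days: 679 ≤ 4611 is true
Combine:
[1.1.1.1] false OR false OR false = false
[1.1.1.2.3] false AND true = false
[1.1.1.2] false AND true AND false = false
[1.1.1] false OR false = false
[1.1.2.1.1.2.1] exactly-one(true, false) = true
[1.1.2.1.1.2] NOT true = false
[1.1.2.1.1] true AND false = false
[1.1.2.1.2.3] exactly-one(false, true) = true
[1.1.2.1.2] true AND true AND true = true
[1.1.2.1] false AND true = false
[1.1.2] NOT false = true
[1.1] false OR true = true
[1] NOT true = false
[2] false → true (antecedent false ⇒ implication holds) = true
[root] false AND true = false
Overall: false → disabled

Disabled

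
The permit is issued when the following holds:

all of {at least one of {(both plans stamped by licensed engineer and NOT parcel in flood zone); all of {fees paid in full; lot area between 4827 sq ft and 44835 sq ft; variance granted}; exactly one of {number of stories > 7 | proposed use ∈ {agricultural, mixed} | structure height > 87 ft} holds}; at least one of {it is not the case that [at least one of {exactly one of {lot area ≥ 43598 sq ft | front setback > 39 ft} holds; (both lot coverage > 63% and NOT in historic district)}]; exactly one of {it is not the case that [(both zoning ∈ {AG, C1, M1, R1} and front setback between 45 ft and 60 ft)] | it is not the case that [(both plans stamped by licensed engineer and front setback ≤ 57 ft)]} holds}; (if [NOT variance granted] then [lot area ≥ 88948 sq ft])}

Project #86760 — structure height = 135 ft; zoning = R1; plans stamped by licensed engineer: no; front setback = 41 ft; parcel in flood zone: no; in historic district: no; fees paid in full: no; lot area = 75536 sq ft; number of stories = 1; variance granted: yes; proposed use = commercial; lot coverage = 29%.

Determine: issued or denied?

Atomic conditions:
  plans stamped by licensed engineer: no → false
  NOT parcel in flood zone: no → true
  fees paid in full: no → false
  lot area between 4827 sq ft and 44835 sq ft: 75536 in [4827, 44835] is false
  variance granted: yes → true
  number of stories > 7: 1 > 7 is false
  proposed use ∈ {agricultural, mixed}: commercial is not in the set → false
  structure height > 87 ft: 135 > 87 is true
  lot area ≥ 43598 sq ft: 75536 ≥ 43598 is true
  front setback > 39 ft: 41 > 39 is true
  lot coverage > 63%: 29 > 63 is false
  NOT in historic district: no → true
  zoning ∈ {AG, C1, M1, R1}: R1 is in the set → true
  front setback between 45 ft and 60 ft: 41 in [45, 60] is false
  front setback ≤ 57 ft: 41 ≤ 57 is true
  NOT variance granted: yes → false
  lot area ≥ 88948 sq ft: 75536 ≥ 88948 is false
Combine:
[1.1] false AND true = false
[1.2] false AND false AND true = false
[1.3] exactly-one(false, false, true) = true
[1] false OR false OR true = true
[2.1.1.1] exactly-one(true, true) = false
[2.1.1.2] false AND true = false
[2.1.1] false OR false = false
[2.1] NOT false = true
[2.2.1.1] true AND false = false
[2.2.1] NOT false = true
[2.2.2.1] false AND true = false
[2.2.2] NOT false = true
[2.2] exactly-one(true, true) = false
[2] true OR false = true
[3] false → false (antecedent false ⇒ implication holds) = true
[root] true AND true AND true = true
Overall: true → issued

Issued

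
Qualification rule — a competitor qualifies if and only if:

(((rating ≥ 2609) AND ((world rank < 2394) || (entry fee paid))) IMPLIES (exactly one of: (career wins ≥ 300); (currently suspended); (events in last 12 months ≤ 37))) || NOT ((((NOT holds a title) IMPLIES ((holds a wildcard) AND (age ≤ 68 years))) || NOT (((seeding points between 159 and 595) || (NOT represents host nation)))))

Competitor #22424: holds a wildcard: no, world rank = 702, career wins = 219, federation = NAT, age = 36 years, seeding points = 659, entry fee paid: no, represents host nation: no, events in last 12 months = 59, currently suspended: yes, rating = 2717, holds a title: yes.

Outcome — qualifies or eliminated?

Atomic conditions:
  rating ≥ 2609: 2717 ≥ 2609 is true
  world rank < 2394: 702 < 2394 is true
  entry fee paid: no → false
  career wins ≥ 300: 219 ≥ 300 is false
  currently suspended: yes → true
  events in last 12 months ≤ 37: 59 ≤ 37 is false
  NOT holds a title: yes → false
  holds a wildcard: no → false
  age ≤ 68 years: 36 ≤ 68 is true
  seeding points between 159 and 595: 659 in [159, 595] is false
  NOT represents host nation: no → true
Combine:
[1.1.2] true OR false = true
[1.1] true AND true = true
[1.2] exactly-one(false, true, false) = true
[1] true → true = true
[2.1.1.2] false AND true = false
[2.1.1] false → false (antecedent false ⇒ implication holds) = true
[2.1.2.1] false OR true = true
[2.1.2] NOT true = false
[2.1] true OR false = true
[2] NOT true = false
[root] true OR false = true
Overall: true → qualifies

Qualifies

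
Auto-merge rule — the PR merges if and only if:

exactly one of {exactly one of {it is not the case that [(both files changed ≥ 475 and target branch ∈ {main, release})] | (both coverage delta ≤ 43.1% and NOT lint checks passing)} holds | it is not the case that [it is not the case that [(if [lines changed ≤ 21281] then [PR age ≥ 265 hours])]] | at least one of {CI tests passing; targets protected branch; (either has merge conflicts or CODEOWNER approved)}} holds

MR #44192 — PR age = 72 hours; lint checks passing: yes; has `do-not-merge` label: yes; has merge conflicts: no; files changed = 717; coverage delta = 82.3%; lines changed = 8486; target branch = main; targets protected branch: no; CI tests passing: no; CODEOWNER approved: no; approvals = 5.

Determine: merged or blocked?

Blocked

Atomic conditions:
  files changed ≥ 475: 717 ≥ 475 is true
  target branch ∈ {main, release}: main is in the set → true
  coverage delta ≤ 43.1%: 82.3 ≤ 43.1 is false
  NOT lint checks passing: yes → false
  lines changed ≤ 21281: 8486 ≤ 21281 is true
  PR age ≥ 265 hours: 72 ≥ 265 is false
  CI tests passing: no → false
  targets protected branch: no → false
  has merge conflicts: no → false
  CODEOWNER approved: no → false
Combine:
[1.1.1] true AND true = true
[1.1] NOT true = false
[1.2] false AND false = false
[1] exactly-one(false, false) = false
[2.1.1] true → false = false
[2.1] NOT false = true
[2] NOT true = false
[3.3] false OR false = false
[3] false OR false OR false = false
[root] exactly-one(false, false, false) = false
Overall: false → blocked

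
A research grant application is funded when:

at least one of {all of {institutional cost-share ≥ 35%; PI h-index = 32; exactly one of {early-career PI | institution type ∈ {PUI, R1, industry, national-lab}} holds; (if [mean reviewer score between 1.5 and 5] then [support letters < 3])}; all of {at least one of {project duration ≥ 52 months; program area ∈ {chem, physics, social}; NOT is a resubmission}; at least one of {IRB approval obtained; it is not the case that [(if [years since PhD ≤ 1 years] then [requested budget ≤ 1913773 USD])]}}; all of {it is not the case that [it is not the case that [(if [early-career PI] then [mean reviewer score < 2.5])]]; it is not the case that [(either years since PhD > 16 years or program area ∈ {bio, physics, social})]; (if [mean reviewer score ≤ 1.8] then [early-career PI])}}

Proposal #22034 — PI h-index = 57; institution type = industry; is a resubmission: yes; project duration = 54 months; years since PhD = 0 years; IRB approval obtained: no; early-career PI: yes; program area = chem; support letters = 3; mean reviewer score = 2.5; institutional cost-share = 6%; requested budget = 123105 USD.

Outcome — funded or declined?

Atomic conditions:
  institutional cost-share ≥ 35%: 6 ≥ 35 is false
  PI h-index = 32: 57 == 32 is false
  early-career PI: yes → true
  institution type ∈ {PUI, R1, industry, national-lab}: industry is in the set → true
  mean reviewer score between 1.5 and 5: 2.5 in [1.5, 5] is true
  support letters < 3: 3 < 3 is false
  project duration ≥ 52 months: 54 ≥ 52 is true
  program area ∈ {chem, physics, social}: chem is in the set → true
  NOT is a resubmission: yes → false
  IRB approval obtained: no → false
  years since PhD ≤ 1 years: 0 ≤ 1 is true
  requested budget ≤ 1913773 USD: 123105 ≤ 1913773 is true
  mean reviewer score < 2.5: 2.5 < 2.5 is false
  years since PhD > 16 years: 0 > 16 is false
  program area ∈ {bio, physics, social}: chem is not in the set → false
  mean reviewer score ≤ 1.8: 2.5 ≤ 1.8 is false
Combine:
[1.3] exactly-one(true, true) = false
[1.4] true → false = false
[1] false AND false AND false AND false = false
[2.1] true OR true OR false = true
[2.2.2.1] true → true = true
[2.2.2] NOT true = false
[2.2] false OR false = false
[2] true AND false = false
[3.1.1.1] true → false = false
[3.1.1] NOT false = true
[3.1] NOT true = false
[3.2.1] false OR false = false
[3.2] NOT false = true
[3.3] false → true (antecedent false ⇒ implication holds) = true
[3] false AND true AND true = false
[root] false OR false OR false = false
Overall: false → declined

Declined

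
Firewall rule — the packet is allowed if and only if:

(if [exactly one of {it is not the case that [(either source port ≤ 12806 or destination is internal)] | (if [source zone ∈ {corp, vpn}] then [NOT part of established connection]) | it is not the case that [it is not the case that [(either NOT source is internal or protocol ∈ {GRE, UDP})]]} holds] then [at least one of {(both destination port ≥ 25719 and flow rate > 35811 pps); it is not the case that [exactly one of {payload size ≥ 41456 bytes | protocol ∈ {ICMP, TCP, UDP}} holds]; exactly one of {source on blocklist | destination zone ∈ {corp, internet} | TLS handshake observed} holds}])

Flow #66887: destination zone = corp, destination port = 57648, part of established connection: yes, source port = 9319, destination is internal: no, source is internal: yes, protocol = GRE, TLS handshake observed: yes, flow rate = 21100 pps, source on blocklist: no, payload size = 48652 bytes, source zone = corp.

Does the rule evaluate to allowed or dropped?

Dropped

Atomic conditions:
  source port ≤ 12806: 9319 ≤ 12806 is true
  destination is internal: no → false
  source zone ∈ {corp, vpn}: corp is in the set → true
  NOT part of established connection: yes → false
  NOT source is internal: yes → false
  protocol ∈ {GRE, UDP}: GRE is in the set → true
  destination port ≥ 25719: 57648 ≥ 25719 is true
  flow rate > 35811 pps: 21100 > 35811 is false
  payload size ≥ 41456 bytes: 48652 ≥ 41456 is true
  protocol ∈ {ICMP, TCP, UDP}: GRE is not in the set → false
  source on blocklist: no → false
  destination zone ∈ {corp, internet}: corp is in the set → true
  TLS handshake observed: yes → true
Combine:
[1.1.1] true OR false = true
[1.1] NOT true = false
[1.2] true → false = false
[1.3.1.1] false OR true = true
[1.3.1] NOT true = false
[1.3] NOT false = true
[1] exactly-one(false, false, true) = true
[2.1] true AND false = false
[2.2.1] exactly-one(true, false) = true
[2.2] NOT true = false
[2.3] exactly-one(false, true, true) = false
[2] false OR false OR false = false
[root] true → false = false
Overall: false → dropped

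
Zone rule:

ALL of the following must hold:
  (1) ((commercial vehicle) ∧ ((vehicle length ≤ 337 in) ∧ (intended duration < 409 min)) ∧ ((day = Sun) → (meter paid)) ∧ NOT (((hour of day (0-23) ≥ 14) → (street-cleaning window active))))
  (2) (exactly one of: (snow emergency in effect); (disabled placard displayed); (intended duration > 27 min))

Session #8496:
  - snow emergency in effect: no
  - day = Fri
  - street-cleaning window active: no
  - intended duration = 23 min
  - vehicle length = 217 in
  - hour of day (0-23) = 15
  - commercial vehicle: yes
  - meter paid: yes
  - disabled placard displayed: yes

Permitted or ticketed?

Atomic conditions:
  commercial vehicle: yes → true
  vehicle length ≤ 337 in: 217 ≤ 337 is true
  intended duration < 409 min: 23 < 409 is true
  day = Sun: Fri == Sun is false
  meter paid: yes → true
  hour of day (0-23) ≥ 14: 15 ≥ 14 is true
  street-cleaning window active: no → false
  snow emergency in effect: no → false
  disabled placard displayed: yes → true
  intended duration > 27 min: 23 > 27 is false
Combine:
[1.2] true AND true = true
[1.3] false → true (antecedent false ⇒ implication holds) = true
[1.4.1] true → false = false
[1.4] NOT false = true
[1] true AND true AND true AND true = true
[2] exactly-one(false, true, false) = true
[root] true AND true = true
Overall: true → permitted

Permitted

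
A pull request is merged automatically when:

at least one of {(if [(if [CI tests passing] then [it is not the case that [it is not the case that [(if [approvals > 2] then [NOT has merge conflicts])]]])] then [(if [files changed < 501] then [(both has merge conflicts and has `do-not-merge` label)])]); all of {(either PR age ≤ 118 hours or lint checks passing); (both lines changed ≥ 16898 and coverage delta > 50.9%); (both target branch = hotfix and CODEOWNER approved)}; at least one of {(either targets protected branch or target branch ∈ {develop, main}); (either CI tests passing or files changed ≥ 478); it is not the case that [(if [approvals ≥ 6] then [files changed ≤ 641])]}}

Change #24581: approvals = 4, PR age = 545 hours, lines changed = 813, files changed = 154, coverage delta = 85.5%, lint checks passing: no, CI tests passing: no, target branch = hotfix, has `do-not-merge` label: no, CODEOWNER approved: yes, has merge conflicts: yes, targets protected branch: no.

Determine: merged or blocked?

Atomic conditions:
  CI tests passing: no → false
  approvals > 2: 4 > 2 is true
  NOT has merge conflicts: yes → false
  files changed < 501: 154 < 501 is true
  has merge conflicts: yes → true
  has `do-not-merge` label: no → false
  PR age ≤ 118 hours: 545 ≤ 118 is false
  lint checks passing: no → false
  lines changed ≥ 16898: 813 ≥ 16898 is false
  coverage delta > 50.9%: 85.5 > 50.9 is true
  target branch = hotfix: hotfix == hotfix is true
  CODEOWNER approved: yes → true
  targets protected branch: no → false
  target branch ∈ {develop, main}: hotfix is not in the set → false
  files changed ≥ 478: 154 ≥ 478 is false
  approvals ≥ 6: 4 ≥ 6 is false
  files changed ≤ 641: 154 ≤ 641 is true
Combine:
[1.1.2.1.1] true → false = false
[1.1.2.1] NOT false = true
[1.1.2] NOT true = false
[1.1] false → false (antecedent false ⇒ implication holds) = true
[1.2.2] true AND false = false
[1.2] true → false = false
[1] true → false = false
[2.1] false OR false = false
[2.2] false AND true = false
[2.3] true AND true = true
[2] false AND false AND true = false
[3.1] false OR false = false
[3.2] false OR false = false
[3.3.1] false → true (antecedent false ⇒ implication holds) = true
[3.3] NOT true = false
[3] false OR false OR false = false
[root] false OR false OR false = false
Overall: false → blocked

Blocked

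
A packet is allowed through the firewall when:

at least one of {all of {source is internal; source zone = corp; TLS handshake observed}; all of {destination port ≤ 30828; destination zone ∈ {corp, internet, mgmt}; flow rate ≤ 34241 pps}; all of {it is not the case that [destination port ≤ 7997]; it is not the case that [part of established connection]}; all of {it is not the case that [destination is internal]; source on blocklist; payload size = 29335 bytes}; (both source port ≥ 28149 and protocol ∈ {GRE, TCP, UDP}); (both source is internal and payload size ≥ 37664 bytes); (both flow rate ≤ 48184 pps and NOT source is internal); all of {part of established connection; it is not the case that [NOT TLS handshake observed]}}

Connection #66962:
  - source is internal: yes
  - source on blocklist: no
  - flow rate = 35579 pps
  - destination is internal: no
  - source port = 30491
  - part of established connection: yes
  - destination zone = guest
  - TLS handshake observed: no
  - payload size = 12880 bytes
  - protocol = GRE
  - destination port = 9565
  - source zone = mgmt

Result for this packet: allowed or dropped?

Atomic conditions:
  source is internal: yes → true
  source zone = corp: mgmt == corp is false
  TLS handshake observed: no → false
  destination port ≤ 30828: 9565 ≤ 30828 is true
  destination zone ∈ {corp, internet, mgmt}: guest is not in the set → false
  flow rate ≤ 34241 pps: 35579 ≤ 34241 is false
  destination port ≤ 7997: 9565 ≤ 7997 is false
  part of established connection: yes → true
  destination is internal: no → false
  source on blocklist: no → false
  payload size = 29335 bytes: 12880 == 29335 is false
  source port ≥ 28149: 30491 ≥ 28149 is true
  protocol ∈ {GRE, TCP, UDP}: GRE is in the set → true
  payload size ≥ 37664 bytes: 12880 ≥ 37664 is false
  flow rate ≤ 48184 pps: 35579 ≤ 48184 is true
  NOT source is internal: yes → false
  NOT TLS handshake observed: no → true
Combine:
[1] true AND false AND false = false
[2] true AND false AND false = false
[3.1] NOT false = true
[3.2] NOT true = false
[3] true AND false = false
[4.1] NOT false = true
[4] true AND false AND false = false
[5] true AND true = true
[6] true AND false = false
[7] true AND false = false
[8.2] NOT true = false
[8] true AND false = false
[root] false OR false OR false OR false OR true OR false OR false OR false = true
Overall: true → allowed

Allowed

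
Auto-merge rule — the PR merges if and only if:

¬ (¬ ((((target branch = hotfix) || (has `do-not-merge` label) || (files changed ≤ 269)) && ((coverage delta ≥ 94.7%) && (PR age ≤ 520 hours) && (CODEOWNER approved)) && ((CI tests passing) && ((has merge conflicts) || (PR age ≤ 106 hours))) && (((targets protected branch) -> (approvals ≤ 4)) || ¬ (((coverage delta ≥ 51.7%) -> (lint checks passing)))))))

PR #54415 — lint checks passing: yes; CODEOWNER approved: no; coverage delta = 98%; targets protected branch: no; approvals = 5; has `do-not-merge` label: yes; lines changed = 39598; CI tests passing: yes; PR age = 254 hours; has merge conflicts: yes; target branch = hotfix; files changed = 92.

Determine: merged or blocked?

Blocked

Atomic conditions:
  target branch = hotfix: hotfix == hotfix is true
  has `do-not-merge` label: yes → true
  files changed ≤ 269: 92 ≤ 269 is true
  coverage delta ≥ 94.7%: 98 ≥ 94.7 is true
  PR age ≤ 520 hours: 254 ≤ 520 is true
  CODEOWNER approved: no → false
  CI tests passing: yes → true
  has merge conflicts: yes → true
  PR age ≤ 106 hours: 254 ≤ 106 is false
  targets protected branch: no → false
  approvals ≤ 4: 5 ≤ 4 is false
  coverage delta ≥ 51.7%: 98 ≥ 51.7 is true
  lint checks passing: yes → true
Combine:
[1.1.1] true OR true OR true = true
[1.1.2] true AND true AND false = false
[1.1.3.2] true OR false = true
[1.1.3] true AND true = true
[1.1.4.1] false → false (antecedent false ⇒ implication holds) = true
[1.1.4.2.1] true → true = true
[1.1.4.2] NOT true = false
[1.1.4] true OR false = true
[1.1] true AND false AND true AND true = false
[1] NOT false = true
[root] NOT true = false
Overall: false → blocked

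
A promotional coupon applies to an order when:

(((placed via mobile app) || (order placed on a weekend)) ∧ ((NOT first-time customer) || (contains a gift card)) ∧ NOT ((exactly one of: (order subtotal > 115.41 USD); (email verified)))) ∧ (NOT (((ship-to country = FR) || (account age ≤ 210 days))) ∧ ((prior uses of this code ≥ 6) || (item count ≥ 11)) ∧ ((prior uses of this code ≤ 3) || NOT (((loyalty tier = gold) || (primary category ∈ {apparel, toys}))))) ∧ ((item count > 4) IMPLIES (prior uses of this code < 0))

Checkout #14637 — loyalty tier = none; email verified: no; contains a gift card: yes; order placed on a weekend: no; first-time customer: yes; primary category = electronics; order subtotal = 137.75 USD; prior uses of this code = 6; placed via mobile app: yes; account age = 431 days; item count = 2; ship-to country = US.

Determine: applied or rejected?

Rejected

Atomic conditions:
  placed via mobile app: yes → true
  order placed on a weekend: no → false
  NOT first-time customer: yes → false
  contains a gift card: yes → true
  order subtotal > 115.41 USD: 137.75 > 115.41 is true
  email verified: no → false
  ship-to country = FR: US == FR is false
  account age ≤ 210 days: 431 ≤ 210 is false
  prior uses of this code ≥ 6: 6 ≥ 6 is true
  item count ≥ 11: 2 ≥ 11 is false
  prior uses of this code ≤ 3: 6 ≤ 3 is false
  loyalty tier = gold: none == gold is false
  primary category ∈ {apparel, toys}: electronics is not in the set → false
  item count > 4: 2 > 4 is false
  prior uses of this code < 0: 6 < 0 is false
Combine:
[1.1] true OR false = true
[1.2] false OR true = true
[1.3.1] exactly-one(true, false) = true
[1.3] NOT true = false
[1] true AND true AND false = false
[2.1.1] false OR false = false
[2.1] NOT false = true
[2.2] true OR false = true
[2.3.2.1] false OR false = false
[2.3.2] NOT false = true
[2.3] false OR true = true
[2] true AND true AND true = true
[3] false → false (antecedent false ⇒ implication holds) = true
[root] false AND true AND true = false
Overall: false → rejected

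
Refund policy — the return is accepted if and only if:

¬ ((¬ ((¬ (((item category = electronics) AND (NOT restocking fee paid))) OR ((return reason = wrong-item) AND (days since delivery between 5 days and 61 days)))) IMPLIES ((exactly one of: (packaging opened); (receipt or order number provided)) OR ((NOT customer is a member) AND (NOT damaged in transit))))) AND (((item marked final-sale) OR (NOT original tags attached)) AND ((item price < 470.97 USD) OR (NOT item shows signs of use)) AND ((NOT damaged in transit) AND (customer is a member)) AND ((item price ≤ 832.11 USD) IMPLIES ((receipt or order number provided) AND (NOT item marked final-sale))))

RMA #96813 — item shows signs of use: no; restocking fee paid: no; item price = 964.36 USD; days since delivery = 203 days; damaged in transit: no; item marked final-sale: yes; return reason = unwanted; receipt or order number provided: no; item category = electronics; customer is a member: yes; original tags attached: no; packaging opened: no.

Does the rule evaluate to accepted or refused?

Accepted

Atomic conditions:
  item category = electronics: electronics == electronics is true
  NOT restocking fee paid: no → true
  return reason = wrong-item: unwanted == wrong-item is false
  days since delivery between 5 days and 61 days: 203 in [5, 61] is false
  packaging opened: no → false
  receipt or order number provided: no → false
  NOT customer is a member: yes → false
  NOT damaged in transit: no → true
  item marked final-sale: yes → true
  NOT original tags attached: no → true
  item price < 470.97 USD: 964.36 < 470.97 is false
  NOT item shows signs of use: no → true
  customer is a member: yes → true
  item price ≤ 832.11 USD: 964.36 ≤ 832.11 is false
  NOT item marked final-sale: yes → false
Combine:
[1.1.1.1.1.1] true AND true = true
[1.1.1.1.1] NOT true = false
[1.1.1.1.2] false AND false = false
[1.1.1.1] false OR false = false
[1.1.1] NOT false = true
[1.1.2.1] exactly-one(false, false) = false
[1.1.2.2] false AND true = false
[1.1.2] false OR false = false
[1.1] true → false = false
[1] NOT false = true
[2.1] true OR true = true
[2.2] false OR true = true
[2.3] true AND true = true
[2.4.2] false AND false = false
[2.4] false → false (antecedent false ⇒ implication holds) = true
[2] true AND true AND true AND true = true
[root] true AND true = true
Overall: true → accepted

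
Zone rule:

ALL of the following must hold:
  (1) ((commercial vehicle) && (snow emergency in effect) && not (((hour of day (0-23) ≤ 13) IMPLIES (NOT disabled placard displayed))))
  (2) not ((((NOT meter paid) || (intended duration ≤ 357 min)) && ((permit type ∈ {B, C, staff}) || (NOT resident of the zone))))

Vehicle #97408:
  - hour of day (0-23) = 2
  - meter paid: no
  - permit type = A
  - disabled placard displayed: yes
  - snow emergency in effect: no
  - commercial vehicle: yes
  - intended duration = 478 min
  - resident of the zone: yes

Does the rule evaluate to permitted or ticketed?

Ticketed

Atomic conditions:
  commercial vehicle: yes → true
  snow emergency in effect: no → false
  hour of day (0-23) ≤ 13: 2 ≤ 13 is true
  NOT disabled placard displayed: yes → false
  NOT meter paid: no → true
  intended duration ≤ 357 min: 478 ≤ 357 is false
  permit type ∈ {B, C, staff}: A is not in the set → false
  NOT resident of the zone: yes → false
Combine:
[1.3.1] true → false = false
[1.3] NOT false = true
[1] true AND false AND true = false
[2.1.1] true OR false = true
[2.1.2] false OR false = false
[2.1] true AND false = false
[2] NOT false = true
[root] false AND true = false
Overall: false → ticketed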